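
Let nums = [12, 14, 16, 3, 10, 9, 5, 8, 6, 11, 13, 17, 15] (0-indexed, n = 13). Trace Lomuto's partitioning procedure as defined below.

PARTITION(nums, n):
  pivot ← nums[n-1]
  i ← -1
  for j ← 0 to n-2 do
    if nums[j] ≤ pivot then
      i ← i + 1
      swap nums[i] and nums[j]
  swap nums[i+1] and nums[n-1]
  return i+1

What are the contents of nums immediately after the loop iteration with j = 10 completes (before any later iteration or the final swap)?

[12, 14, 3, 10, 9, 5, 8, 6, 11, 13, 16, 17, 15]

pivot=15, i=-1
j=0: 12≤15, i=0, swap(0,0) ⇒ [12, 14, 16, 3, 10, 9, 5, 8, 6, 11, 13, 17, 15]
j=1: 14≤15, i=1, swap(1,1) ⇒ [12, 14, 16, 3, 10, 9, 5, 8, 6, 11, 13, 17, 15]
j=2: 16>15, skip
j=3: 3≤15, i=2, swap(2,3) ⇒ [12, 14, 3, 16, 10, 9, 5, 8, 6, 11, 13, 17, 15]
j=4: 10≤15, i=3, swap(3,4) ⇒ [12, 14, 3, 10, 16, 9, 5, 8, 6, 11, 13, 17, 15]
j=5: 9≤15, i=4, swap(4,5) ⇒ [12, 14, 3, 10, 9, 16, 5, 8, 6, 11, 13, 17, 15]
j=6: 5≤15, i=5, swap(5,6) ⇒ [12, 14, 3, 10, 9, 5, 16, 8, 6, 11, 13, 17, 15]
j=7: 8≤15, i=6, swap(6,7) ⇒ [12, 14, 3, 10, 9, 5, 8, 16, 6, 11, 13, 17, 15]
j=8: 6≤15, i=7, swap(7,8) ⇒ [12, 14, 3, 10, 9, 5, 8, 6, 16, 11, 13, 17, 15]
j=9: 11≤15, i=8, swap(8,9) ⇒ [12, 14, 3, 10, 9, 5, 8, 6, 11, 16, 13, 17, 15]
j=10: 13≤15, i=9, swap(9,10) ⇒ [12, 14, 3, 10, 9, 5, 8, 6, 11, 13, 16, 17, 15]
(after j=10) nums = [12, 14, 3, 10, 9, 5, 8, 6, 11, 13, 16, 17, 15]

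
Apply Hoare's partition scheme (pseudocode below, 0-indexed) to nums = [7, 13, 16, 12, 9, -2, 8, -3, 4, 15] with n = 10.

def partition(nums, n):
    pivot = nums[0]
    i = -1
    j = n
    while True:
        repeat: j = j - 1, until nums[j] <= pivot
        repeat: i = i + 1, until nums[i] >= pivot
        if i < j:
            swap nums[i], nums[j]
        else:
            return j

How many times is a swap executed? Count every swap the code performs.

pivot=7
j stops at 8 (4), i stops at 0 (7); swap ⇒ [4, 13, 16, 12, 9, -2, 8, -3, 7, 15]
j stops at 7 (-3), i stops at 1 (13); swap ⇒ [4, -3, 16, 12, 9, -2, 8, 13, 7, 15]
j stops at 5 (-2), i stops at 2 (16); swap ⇒ [4, -3, -2, 12, 9, 16, 8, 13, 7, 15]
j stops at 2, i stops at 3; i≥j ⇒ return 2. nums=[4, -3, -2, 12, 9, 16, 8, 13, 7, 15]

3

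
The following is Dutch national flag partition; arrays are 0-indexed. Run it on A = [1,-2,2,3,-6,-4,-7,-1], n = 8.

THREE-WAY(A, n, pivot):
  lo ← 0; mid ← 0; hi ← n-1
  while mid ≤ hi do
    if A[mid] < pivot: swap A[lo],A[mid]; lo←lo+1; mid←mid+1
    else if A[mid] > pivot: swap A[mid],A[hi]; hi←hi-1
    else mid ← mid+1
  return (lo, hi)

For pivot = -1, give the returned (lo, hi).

pivot = -1; lo=0, mid=0, hi=7
A[mid]=1>-1: swap A[0],A[7]; hi=6 → [-1,-2,2,3,-6,-4,-7,1]
A[mid]=-1=-1: mid=1
A[mid]=-2<-1: swap A[0],A[1]; lo=1,mid=2 → [-2,-1,2,3,-6,-4,-7,1]
A[mid]=2>-1: swap A[2],A[6]; hi=5 → [-2,-1,-7,3,-6,-4,2,1]
A[mid]=-7<-1: swap A[1],A[2]; lo=2,mid=3 → [-2,-7,-1,3,-6,-4,2,1]
A[mid]=3>-1: swap A[3],A[5]; hi=4 → [-2,-7,-1,-4,-6,3,2,1]
A[mid]=-4<-1: swap A[2],A[3]; lo=3,mid=4 → [-2,-7,-4,-1,-6,3,2,1]
A[mid]=-6<-1: swap A[3],A[4]; lo=4,mid=5 → [-2,-7,-4,-6,-1,3,2,1]
end: lo=4, hi=4; A = [-2,-7,-4,-6,-1,3,2,1]

(4, 4)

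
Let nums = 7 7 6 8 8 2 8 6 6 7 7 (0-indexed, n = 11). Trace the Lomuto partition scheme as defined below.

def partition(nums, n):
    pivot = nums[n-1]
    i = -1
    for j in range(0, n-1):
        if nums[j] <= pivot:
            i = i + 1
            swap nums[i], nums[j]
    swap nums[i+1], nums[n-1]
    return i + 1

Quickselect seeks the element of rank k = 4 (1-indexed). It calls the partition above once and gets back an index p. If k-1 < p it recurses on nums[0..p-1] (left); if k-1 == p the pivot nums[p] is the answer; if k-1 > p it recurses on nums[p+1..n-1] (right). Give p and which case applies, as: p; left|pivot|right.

pivot = nums[10] = 7; i = -1
j=0: nums[0]=7 ≤ 7 → i=0, swap nums[0],nums[0] (no change) → 7 7 6 8 8 2 8 6 6 7 7
j=1: nums[1]=7 ≤ 7 → i=1, swap nums[1],nums[1] (no change) → 7 7 6 8 8 2 8 6 6 7 7
j=2: nums[2]=6 ≤ 7 → i=2, swap nums[2],nums[2] (no change) → 7 7 6 8 8 2 8 6 6 7 7
j=3: nums[3]=8 > 7 → no swap
j=4: nums[4]=8 > 7 → no swap
j=5: nums[5]=2 ≤ 7 → i=3, swap nums[3],nums[5] → 7 7 6 2 8 8 8 6 6 7 7
j=6: nums[6]=8 > 7 → no swap
j=7: nums[7]=6 ≤ 7 → i=4, swap nums[4],nums[7] → 7 7 6 2 6 8 8 8 6 7 7
j=8: nums[8]=6 ≤ 7 → i=5, swap nums[5],nums[8] → 7 7 6 2 6 6 8 8 8 7 7
j=9: nums[9]=7 ≤ 7 → i=6, swap nums[6],nums[9] → 7 7 6 2 6 6 7 8 8 8 7
final swap nums[7],nums[10] → 7 7 6 2 6 6 7 7 8 8 8; return 7
p = 7; k-1 = 3 < 7 ⇒ left

7; left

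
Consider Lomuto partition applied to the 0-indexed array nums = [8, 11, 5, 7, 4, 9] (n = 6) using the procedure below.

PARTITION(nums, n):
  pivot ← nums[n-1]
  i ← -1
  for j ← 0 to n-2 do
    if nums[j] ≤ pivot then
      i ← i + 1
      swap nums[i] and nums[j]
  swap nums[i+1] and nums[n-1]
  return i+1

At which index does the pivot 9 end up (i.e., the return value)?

pivot = nums[5] = 9; i = -1
j=0: nums[0]=8 ≤ 9 → i=0, swap nums[0],nums[0] (no change) → [8, 11, 5, 7, 4, 9]
j=1: nums[1]=11 > 9 → no swap
j=2: nums[2]=5 ≤ 9 → i=1, swap nums[1],nums[2] → [8, 5, 11, 7, 4, 9]
j=3: nums[3]=7 ≤ 9 → i=2, swap nums[2],nums[3] → [8, 5, 7, 11, 4, 9]
j=4: nums[4]=4 ≤ 9 → i=3, swap nums[3],nums[4] → [8, 5, 7, 4, 11, 9]
final swap nums[4],nums[5] → [8, 5, 7, 4, 9, 11]; return 4

4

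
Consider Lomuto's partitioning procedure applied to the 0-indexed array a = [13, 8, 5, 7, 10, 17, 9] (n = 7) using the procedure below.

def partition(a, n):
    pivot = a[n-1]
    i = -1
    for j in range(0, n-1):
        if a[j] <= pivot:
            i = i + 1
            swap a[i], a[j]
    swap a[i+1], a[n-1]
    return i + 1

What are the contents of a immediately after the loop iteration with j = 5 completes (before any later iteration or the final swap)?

[8, 5, 7, 13, 10, 17, 9]

pivot = a[6] = 9; i = -1
j=0: a[0]=13 > 9 → no swap
j=1: a[1]=8 ≤ 9 → i=0, swap a[0],a[1] → [8, 13, 5, 7, 10, 17, 9]
j=2: a[2]=5 ≤ 9 → i=1, swap a[1],a[2] → [8, 5, 13, 7, 10, 17, 9]
j=3: a[3]=7 ≤ 9 → i=2, swap a[2],a[3] → [8, 5, 7, 13, 10, 17, 9]
j=4: a[4]=10 > 9 → no swap
j=5: a[5]=17 > 9 → no swap
(after j=5) a = [8, 5, 7, 13, 10, 17, 9]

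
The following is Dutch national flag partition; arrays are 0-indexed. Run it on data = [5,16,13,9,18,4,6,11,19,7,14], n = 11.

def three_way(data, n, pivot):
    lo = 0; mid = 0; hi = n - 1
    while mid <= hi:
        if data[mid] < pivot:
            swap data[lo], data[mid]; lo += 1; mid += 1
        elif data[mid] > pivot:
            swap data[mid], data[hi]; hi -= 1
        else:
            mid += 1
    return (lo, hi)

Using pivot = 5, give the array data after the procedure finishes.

pivot = 5; lo=0, mid=0, hi=10
data[mid]=5=5: mid=1
data[mid]=16>5: swap data[1],data[10]; hi=9 → [5,14,13,9,18,4,6,11,19,7,16]
data[mid]=14>5: swap data[1],data[9]; hi=8 → [5,7,13,9,18,4,6,11,19,14,16]
data[mid]=7>5: swap data[1],data[8]; hi=7 → [5,19,13,9,18,4,6,11,7,14,16]
data[mid]=19>5: swap data[1],data[7]; hi=6 → [5,11,13,9,18,4,6,19,7,14,16]
data[mid]=11>5: swap data[1],data[6]; hi=5 → [5,6,13,9,18,4,11,19,7,14,16]
data[mid]=6>5: swap data[1],data[5]; hi=4 → [5,4,13,9,18,6,11,19,7,14,16]
data[mid]=4<5: swap data[0],data[1]; lo=1,mid=2 → [4,5,13,9,18,6,11,19,7,14,16]
data[mid]=13>5: swap data[2],data[4]; hi=3 → [4,5,18,9,13,6,11,19,7,14,16]
data[mid]=18>5: swap data[2],data[3]; hi=2 → [4,5,9,18,13,6,11,19,7,14,16]
data[mid]=9>5: swap data[2],data[2]; hi=1 → [4,5,9,18,13,6,11,19,7,14,16]
end: lo=1, hi=1; data = [4,5,9,18,13,6,11,19,7,14,16]

[4,5,9,18,13,6,11,19,7,14,16]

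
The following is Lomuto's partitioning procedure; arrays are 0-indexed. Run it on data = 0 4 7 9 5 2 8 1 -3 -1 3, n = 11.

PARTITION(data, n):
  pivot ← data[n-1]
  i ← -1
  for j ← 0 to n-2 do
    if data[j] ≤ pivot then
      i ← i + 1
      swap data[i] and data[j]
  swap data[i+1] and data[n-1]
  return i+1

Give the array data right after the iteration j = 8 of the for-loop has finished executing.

0 2 1 -3 5 4 8 7 9 -1 3

pivot=3, i=-1
j=0: 0≤3, i=0, swap(0,0) ⇒ 0 4 7 9 5 2 8 1 -3 -1 3
j=1: 4>3, skip
j=2: 7>3, skip
j=3: 9>3, skip
j=4: 5>3, skip
j=5: 2≤3, i=1, swap(1,5) ⇒ 0 2 7 9 5 4 8 1 -3 -1 3
j=6: 8>3, skip
j=7: 1≤3, i=2, swap(2,7) ⇒ 0 2 1 9 5 4 8 7 -3 -1 3
j=8: -3≤3, i=3, swap(3,8) ⇒ 0 2 1 -3 5 4 8 7 9 -1 3
(after j=8) data = 0 2 1 -3 5 4 8 7 9 -1 3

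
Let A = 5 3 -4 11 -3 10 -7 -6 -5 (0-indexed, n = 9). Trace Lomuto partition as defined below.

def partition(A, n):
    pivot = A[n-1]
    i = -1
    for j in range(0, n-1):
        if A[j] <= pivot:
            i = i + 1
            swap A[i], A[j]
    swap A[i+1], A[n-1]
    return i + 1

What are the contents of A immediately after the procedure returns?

-7 -6 -5 11 -3 10 5 3 -4

pivot = A[8] = -5; i = -1
j=0: A[0]=5 > -5 → no swap
j=1: A[1]=3 > -5 → no swap
j=2: A[2]=-4 > -5 → no swap
j=3: A[3]=11 > -5 → no swap
j=4: A[4]=-3 > -5 → no swap
j=5: A[5]=10 > -5 → no swap
j=6: A[6]=-7 ≤ -5 → i=0, swap A[0],A[6] → -7 3 -4 11 -3 10 5 -6 -5
j=7: A[7]=-6 ≤ -5 → i=1, swap A[1],A[7] → -7 -6 -4 11 -3 10 5 3 -5
final swap A[2],A[8] → -7 -6 -5 11 -3 10 5 3 -4; return 2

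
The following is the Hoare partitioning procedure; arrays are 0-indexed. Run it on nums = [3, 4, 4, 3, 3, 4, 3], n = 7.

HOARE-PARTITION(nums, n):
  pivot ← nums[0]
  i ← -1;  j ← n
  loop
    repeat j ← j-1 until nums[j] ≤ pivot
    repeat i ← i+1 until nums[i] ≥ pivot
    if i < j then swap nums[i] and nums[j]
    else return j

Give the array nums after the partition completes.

[3, 3, 3, 4, 4, 4, 3]

pivot = nums[0] = 3; i = -1, j = 7
j→6 (nums[6]=3≤3), i→0 (nums[0]=3≥3); i<j, swap → [3, 4, 4, 3, 3, 4, 3]
j→4 (nums[4]=3≤3), i→1 (nums[1]=4≥3); i<j, swap → [3, 3, 4, 3, 4, 4, 3]
j→3 (nums[3]=3≤3), i→2 (nums[2]=4≥3); i<j, swap → [3, 3, 3, 4, 4, 4, 3]
j→2, i→3; i≥j, return j=2. nums = [3, 3, 3, 4, 4, 4, 3]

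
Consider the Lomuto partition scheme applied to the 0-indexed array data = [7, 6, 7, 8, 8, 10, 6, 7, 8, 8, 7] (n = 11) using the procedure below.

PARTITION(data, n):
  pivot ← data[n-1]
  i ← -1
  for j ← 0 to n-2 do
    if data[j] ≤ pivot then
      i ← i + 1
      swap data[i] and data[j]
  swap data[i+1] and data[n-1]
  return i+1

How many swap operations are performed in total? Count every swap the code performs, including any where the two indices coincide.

pivot = data[10] = 7; i = -1
j=0: data[0]=7 ≤ 7 → i=0, swap data[0],data[0] (no change) → [7, 6, 7, 8, 8, 10, 6, 7, 8, 8, 7]
j=1: data[1]=6 ≤ 7 → i=1, swap data[1],data[1] (no change) → [7, 6, 7, 8, 8, 10, 6, 7, 8, 8, 7]
j=2: data[2]=7 ≤ 7 → i=2, swap data[2],data[2] (no change) → [7, 6, 7, 8, 8, 10, 6, 7, 8, 8, 7]
j=3: data[3]=8 > 7 → no swap
j=4: data[4]=8 > 7 → no swap
j=5: data[5]=10 > 7 → no swap
j=6: data[6]=6 ≤ 7 → i=3, swap data[3],data[6] → [7, 6, 7, 6, 8, 10, 8, 7, 8, 8, 7]
j=7: data[7]=7 ≤ 7 → i=4, swap data[4],data[7] → [7, 6, 7, 6, 7, 10, 8, 8, 8, 8, 7]
j=8: data[8]=8 > 7 → no swap
j=9: data[9]=8 > 7 → no swap
final swap data[5],data[10] → [7, 6, 7, 6, 7, 7, 8, 8, 8, 8, 10]; return 5

6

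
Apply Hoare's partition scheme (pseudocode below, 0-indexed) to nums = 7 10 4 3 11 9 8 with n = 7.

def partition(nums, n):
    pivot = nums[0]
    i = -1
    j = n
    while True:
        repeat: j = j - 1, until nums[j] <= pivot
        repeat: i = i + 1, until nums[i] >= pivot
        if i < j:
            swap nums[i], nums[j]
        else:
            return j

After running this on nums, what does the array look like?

pivot = nums[0] = 7; i = -1, j = 7
j→3 (nums[3]=3≤7), i→0 (nums[0]=7≥7); i<j, swap → 3 10 4 7 11 9 8
j→2 (nums[2]=4≤7), i→1 (nums[1]=10≥7); i<j, swap → 3 4 10 7 11 9 8
j→1, i→2; i≥j, return j=1. nums = 3 4 10 7 11 9 8

3 4 10 7 11 9 8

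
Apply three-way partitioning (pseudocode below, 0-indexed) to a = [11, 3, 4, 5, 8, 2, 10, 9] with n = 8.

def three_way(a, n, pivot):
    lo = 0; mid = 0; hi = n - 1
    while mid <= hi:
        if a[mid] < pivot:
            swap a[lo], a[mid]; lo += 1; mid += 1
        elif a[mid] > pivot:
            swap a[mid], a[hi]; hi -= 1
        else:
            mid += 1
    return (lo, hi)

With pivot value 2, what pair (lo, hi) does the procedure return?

(0, 0)

lo=0 mid=0 hi=7
11>2: swap(0,7), hi=6 ⇒ [9, 3, 4, 5, 8, 2, 10, 11]
9>2: swap(0,6), hi=5 ⇒ [10, 3, 4, 5, 8, 2, 9, 11]
10>2: swap(0,5), hi=4 ⇒ [2, 3, 4, 5, 8, 10, 9, 11]
2=2: mid=1
3>2: swap(1,4), hi=3 ⇒ [2, 8, 4, 5, 3, 10, 9, 11]
8>2: swap(1,3), hi=2 ⇒ [2, 5, 4, 8, 3, 10, 9, 11]
5>2: swap(1,2), hi=1 ⇒ [2, 4, 5, 8, 3, 10, 9, 11]
4>2: swap(1,1), hi=0 ⇒ [2, 4, 5, 8, 3, 10, 9, 11]
done. lo=0 hi=0; a=[2, 4, 5, 8, 3, 10, 9, 11]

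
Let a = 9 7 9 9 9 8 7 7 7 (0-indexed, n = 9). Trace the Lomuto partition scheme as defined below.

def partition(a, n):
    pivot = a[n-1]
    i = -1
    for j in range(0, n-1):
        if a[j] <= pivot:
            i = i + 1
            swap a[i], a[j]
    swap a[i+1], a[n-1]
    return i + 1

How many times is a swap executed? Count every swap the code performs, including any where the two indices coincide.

pivot=7, i=-1
j=0: 9>7, skip
j=1: 7≤7, i=0, swap(0,1) ⇒ 7 9 9 9 9 8 7 7 7
j=2: 9>7, skip
j=3: 9>7, skip
j=4: 9>7, skip
j=5: 8>7, skip
j=6: 7≤7, i=1, swap(1,6) ⇒ 7 7 9 9 9 8 9 7 7
j=7: 7≤7, i=2, swap(2,7) ⇒ 7 7 7 9 9 8 9 9 7
swap(3,8) ⇒ 7 7 7 7 9 8 9 9 9; return 3

4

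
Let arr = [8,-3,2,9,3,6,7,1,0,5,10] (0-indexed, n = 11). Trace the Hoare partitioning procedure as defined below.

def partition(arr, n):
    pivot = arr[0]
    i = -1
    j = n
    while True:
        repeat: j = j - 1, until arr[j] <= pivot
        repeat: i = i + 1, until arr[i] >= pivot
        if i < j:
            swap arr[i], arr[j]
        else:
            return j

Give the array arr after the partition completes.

pivot=8
j stops at 9 (5), i stops at 0 (8); swap ⇒ [5,-3,2,9,3,6,7,1,0,8,10]
j stops at 8 (0), i stops at 3 (9); swap ⇒ [5,-3,2,0,3,6,7,1,9,8,10]
j stops at 7, i stops at 8; i≥j ⇒ return 7. arr=[5,-3,2,0,3,6,7,1,9,8,10]

[5,-3,2,0,3,6,7,1,9,8,10]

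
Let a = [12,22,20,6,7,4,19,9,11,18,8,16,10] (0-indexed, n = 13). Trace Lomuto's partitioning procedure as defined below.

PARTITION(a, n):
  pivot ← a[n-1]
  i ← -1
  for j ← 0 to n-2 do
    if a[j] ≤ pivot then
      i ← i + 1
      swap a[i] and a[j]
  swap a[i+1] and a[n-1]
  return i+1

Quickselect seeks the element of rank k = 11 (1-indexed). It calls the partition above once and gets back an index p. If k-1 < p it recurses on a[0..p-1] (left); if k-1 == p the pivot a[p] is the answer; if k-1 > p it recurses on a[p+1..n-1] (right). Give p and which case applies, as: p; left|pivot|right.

pivot = a[12] = 10; i = -1
j=0: a[0]=12 > 10 → no swap
j=1: a[1]=22 > 10 → no swap
j=2: a[2]=20 > 10 → no swap
j=3: a[3]=6 ≤ 10 → i=0, swap a[0],a[3] → [6,22,20,12,7,4,19,9,11,18,8,16,10]
j=4: a[4]=7 ≤ 10 → i=1, swap a[1],a[4] → [6,7,20,12,22,4,19,9,11,18,8,16,10]
j=5: a[5]=4 ≤ 10 → i=2, swap a[2],a[5] → [6,7,4,12,22,20,19,9,11,18,8,16,10]
j=6: a[6]=19 > 10 → no swap
j=7: a[7]=9 ≤ 10 → i=3, swap a[3],a[7] → [6,7,4,9,22,20,19,12,11,18,8,16,10]
j=8: a[8]=11 > 10 → no swap
j=9: a[9]=18 > 10 → no swap
j=10: a[10]=8 ≤ 10 → i=4, swap a[4],a[10] → [6,7,4,9,8,20,19,12,11,18,22,16,10]
j=11: a[11]=16 > 10 → no swap
final swap a[5],a[12] → [6,7,4,9,8,10,19,12,11,18,22,16,20]; return 5
p = 5; k-1 = 10 > 5 ⇒ right

5; right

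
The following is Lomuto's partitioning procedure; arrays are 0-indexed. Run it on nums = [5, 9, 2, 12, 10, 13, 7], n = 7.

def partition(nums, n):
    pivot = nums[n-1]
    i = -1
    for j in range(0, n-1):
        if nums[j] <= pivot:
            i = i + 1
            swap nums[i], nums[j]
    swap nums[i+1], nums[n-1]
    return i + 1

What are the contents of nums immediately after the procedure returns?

[5, 2, 7, 12, 10, 13, 9]

pivot=7, i=-1
j=0: 5≤7, i=0, swap(0,0) ⇒ [5, 9, 2, 12, 10, 13, 7]
j=1: 9>7, skip
j=2: 2≤7, i=1, swap(1,2) ⇒ [5, 2, 9, 12, 10, 13, 7]
j=3: 12>7, skip
j=4: 10>7, skip
j=5: 13>7, skip
swap(2,6) ⇒ [5, 2, 7, 12, 10, 13, 9]; return 2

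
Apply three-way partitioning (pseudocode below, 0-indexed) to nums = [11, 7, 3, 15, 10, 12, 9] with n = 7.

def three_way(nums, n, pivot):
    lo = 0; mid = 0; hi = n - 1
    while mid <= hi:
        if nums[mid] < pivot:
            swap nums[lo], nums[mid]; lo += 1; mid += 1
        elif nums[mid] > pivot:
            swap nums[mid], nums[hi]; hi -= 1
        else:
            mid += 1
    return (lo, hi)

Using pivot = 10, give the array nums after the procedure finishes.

pivot = 10; lo=0, mid=0, hi=6
nums[mid]=11>10: swap nums[0],nums[6]; hi=5 → [9, 7, 3, 15, 10, 12, 11]
nums[mid]=9<10: swap nums[0],nums[0]; lo=1,mid=1 → [9, 7, 3, 15, 10, 12, 11]
nums[mid]=7<10: swap nums[1],nums[1]; lo=2,mid=2 → [9, 7, 3, 15, 10, 12, 11]
nums[mid]=3<10: swap nums[2],nums[2]; lo=3,mid=3 → [9, 7, 3, 15, 10, 12, 11]
nums[mid]=15>10: swap nums[3],nums[5]; hi=4 → [9, 7, 3, 12, 10, 15, 11]
nums[mid]=12>10: swap nums[3],nums[4]; hi=3 → [9, 7, 3, 10, 12, 15, 11]
nums[mid]=10=10: mid=4
end: lo=3, hi=3; nums = [9, 7, 3, 10, 12, 15, 11]

[9, 7, 3, 10, 12, 15, 11]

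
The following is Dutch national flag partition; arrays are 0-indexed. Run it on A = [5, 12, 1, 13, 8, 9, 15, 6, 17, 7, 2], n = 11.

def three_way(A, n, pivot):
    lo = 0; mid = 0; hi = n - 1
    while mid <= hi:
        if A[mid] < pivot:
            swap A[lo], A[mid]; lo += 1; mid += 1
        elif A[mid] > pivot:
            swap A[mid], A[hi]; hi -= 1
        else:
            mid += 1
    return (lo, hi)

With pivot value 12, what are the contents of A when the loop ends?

pivot = 12; lo=0, mid=0, hi=10
A[mid]=5<12: swap A[0],A[0]; lo=1,mid=1 → [5, 12, 1, 13, 8, 9, 15, 6, 17, 7, 2]
A[mid]=12=12: mid=2
A[mid]=1<12: swap A[1],A[2]; lo=2,mid=3 → [5, 1, 12, 13, 8, 9, 15, 6, 17, 7, 2]
A[mid]=13>12: swap A[3],A[10]; hi=9 → [5, 1, 12, 2, 8, 9, 15, 6, 17, 7, 13]
A[mid]=2<12: swap A[2],A[3]; lo=3,mid=4 → [5, 1, 2, 12, 8, 9, 15, 6, 17, 7, 13]
A[mid]=8<12: swap A[3],A[4]; lo=4,mid=5 → [5, 1, 2, 8, 12, 9, 15, 6, 17, 7, 13]
A[mid]=9<12: swap A[4],A[5]; lo=5,mid=6 → [5, 1, 2, 8, 9, 12, 15, 6, 17, 7, 13]
A[mid]=15>12: swap A[6],A[9]; hi=8 → [5, 1, 2, 8, 9, 12, 7, 6, 17, 15, 13]
A[mid]=7<12: swap A[5],A[6]; lo=6,mid=7 → [5, 1, 2, 8, 9, 7, 12, 6, 17, 15, 13]
A[mid]=6<12: swap A[6],A[7]; lo=7,mid=8 → [5, 1, 2, 8, 9, 7, 6, 12, 17, 15, 13]
A[mid]=17>12: swap A[8],A[8]; hi=7 → [5, 1, 2, 8, 9, 7, 6, 12, 17, 15, 13]
end: lo=7, hi=7; A = [5, 1, 2, 8, 9, 7, 6, 12, 17, 15, 13]

[5, 1, 2, 8, 9, 7, 6, 12, 17, 15, 13]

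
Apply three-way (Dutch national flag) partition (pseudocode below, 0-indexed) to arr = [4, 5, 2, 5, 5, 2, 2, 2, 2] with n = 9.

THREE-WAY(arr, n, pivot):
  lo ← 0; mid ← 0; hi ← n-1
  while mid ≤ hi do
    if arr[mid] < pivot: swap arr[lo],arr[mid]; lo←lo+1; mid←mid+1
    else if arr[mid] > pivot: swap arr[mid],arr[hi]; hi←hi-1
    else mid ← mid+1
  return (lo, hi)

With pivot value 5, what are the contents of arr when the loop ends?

lo=0 mid=0 hi=8
4<5: swap(0,0), lo=1 mid=1 ⇒ [4, 5, 2, 5, 5, 2, 2, 2, 2]
5=5: mid=2
2<5: swap(1,2), lo=2 mid=3 ⇒ [4, 2, 5, 5, 5, 2, 2, 2, 2]
5=5: mid=4
5=5: mid=5
2<5: swap(2,5), lo=3 mid=6 ⇒ [4, 2, 2, 5, 5, 5, 2, 2, 2]
2<5: swap(3,6), lo=4 mid=7 ⇒ [4, 2, 2, 2, 5, 5, 5, 2, 2]
2<5: swap(4,7), lo=5 mid=8 ⇒ [4, 2, 2, 2, 2, 5, 5, 5, 2]
2<5: swap(5,8), lo=6 mid=9 ⇒ [4, 2, 2, 2, 2, 2, 5, 5, 5]
done. lo=6 hi=8; arr=[4, 2, 2, 2, 2, 2, 5, 5, 5]

[4, 2, 2, 2, 2, 2, 5, 5, 5]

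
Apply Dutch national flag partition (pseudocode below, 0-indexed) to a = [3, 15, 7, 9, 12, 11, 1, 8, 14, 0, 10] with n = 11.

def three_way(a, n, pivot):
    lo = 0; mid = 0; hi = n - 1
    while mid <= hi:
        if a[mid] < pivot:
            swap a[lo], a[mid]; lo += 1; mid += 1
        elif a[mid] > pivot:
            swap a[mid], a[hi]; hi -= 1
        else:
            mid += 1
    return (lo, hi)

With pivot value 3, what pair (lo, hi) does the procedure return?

(2, 2)

pivot = 3; lo=0, mid=0, hi=10
a[mid]=3=3: mid=1
a[mid]=15>3: swap a[1],a[10]; hi=9 → [3, 10, 7, 9, 12, 11, 1, 8, 14, 0, 15]
a[mid]=10>3: swap a[1],a[9]; hi=8 → [3, 0, 7, 9, 12, 11, 1, 8, 14, 10, 15]
a[mid]=0<3: swap a[0],a[1]; lo=1,mid=2 → [0, 3, 7, 9, 12, 11, 1, 8, 14, 10, 15]
a[mid]=7>3: swap a[2],a[8]; hi=7 → [0, 3, 14, 9, 12, 11, 1, 8, 7, 10, 15]
a[mid]=14>3: swap a[2],a[7]; hi=6 → [0, 3, 8, 9, 12, 11, 1, 14, 7, 10, 15]
a[mid]=8>3: swap a[2],a[6]; hi=5 → [0, 3, 1, 9, 12, 11, 8, 14, 7, 10, 15]
a[mid]=1<3: swap a[1],a[2]; lo=2,mid=3 → [0, 1, 3, 9, 12, 11, 8, 14, 7, 10, 15]
a[mid]=9>3: swap a[3],a[5]; hi=4 → [0, 1, 3, 11, 12, 9, 8, 14, 7, 10, 15]
a[mid]=11>3: swap a[3],a[4]; hi=3 → [0, 1, 3, 12, 11, 9, 8, 14, 7, 10, 15]
a[mid]=12>3: swap a[3],a[3]; hi=2 → [0, 1, 3, 12, 11, 9, 8, 14, 7, 10, 15]
end: lo=2, hi=2; a = [0, 1, 3, 12, 11, 9, 8, 14, 7, 10, 15]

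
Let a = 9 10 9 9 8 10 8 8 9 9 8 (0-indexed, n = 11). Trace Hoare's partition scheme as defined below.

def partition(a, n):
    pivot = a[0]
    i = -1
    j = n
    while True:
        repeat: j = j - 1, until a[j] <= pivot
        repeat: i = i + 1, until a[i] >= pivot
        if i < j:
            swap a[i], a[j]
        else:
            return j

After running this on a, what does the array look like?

8 9 9 8 8 8 10 9 9 10 9

pivot=9
j stops at 10 (8), i stops at 0 (9); swap ⇒ 8 10 9 9 8 10 8 8 9 9 9
j stops at 9 (9), i stops at 1 (10); swap ⇒ 8 9 9 9 8 10 8 8 9 10 9
j stops at 8 (9), i stops at 2 (9); swap ⇒ 8 9 9 9 8 10 8 8 9 10 9
j stops at 7 (8), i stops at 3 (9); swap ⇒ 8 9 9 8 8 10 8 9 9 10 9
j stops at 6 (8), i stops at 5 (10); swap ⇒ 8 9 9 8 8 8 10 9 9 10 9
j stops at 5, i stops at 6; i≥j ⇒ return 5. a=8 9 9 8 8 8 10 9 9 10 9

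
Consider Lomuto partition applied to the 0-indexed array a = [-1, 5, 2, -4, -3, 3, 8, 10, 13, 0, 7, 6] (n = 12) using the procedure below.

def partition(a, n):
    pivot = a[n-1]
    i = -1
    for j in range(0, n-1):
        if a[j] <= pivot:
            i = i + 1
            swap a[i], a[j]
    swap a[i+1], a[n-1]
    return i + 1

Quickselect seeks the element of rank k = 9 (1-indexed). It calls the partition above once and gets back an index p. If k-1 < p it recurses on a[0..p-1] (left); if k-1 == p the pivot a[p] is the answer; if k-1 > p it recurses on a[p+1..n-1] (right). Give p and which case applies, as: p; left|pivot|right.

pivot=6, i=-1
j=0: -1≤6, i=0, swap(0,0) ⇒ [-1, 5, 2, -4, -3, 3, 8, 10, 13, 0, 7, 6]
j=1: 5≤6, i=1, swap(1,1) ⇒ [-1, 5, 2, -4, -3, 3, 8, 10, 13, 0, 7, 6]
j=2: 2≤6, i=2, swap(2,2) ⇒ [-1, 5, 2, -4, -3, 3, 8, 10, 13, 0, 7, 6]
j=3: -4≤6, i=3, swap(3,3) ⇒ [-1, 5, 2, -4, -3, 3, 8, 10, 13, 0, 7, 6]
j=4: -3≤6, i=4, swap(4,4) ⇒ [-1, 5, 2, -4, -3, 3, 8, 10, 13, 0, 7, 6]
j=5: 3≤6, i=5, swap(5,5) ⇒ [-1, 5, 2, -4, -3, 3, 8, 10, 13, 0, 7, 6]
j=6: 8>6, skip
j=7: 10>6, skip
j=8: 13>6, skip
j=9: 0≤6, i=6, swap(6,9) ⇒ [-1, 5, 2, -4, -3, 3, 0, 10, 13, 8, 7, 6]
j=10: 7>6, skip
swap(7,11) ⇒ [-1, 5, 2, -4, -3, 3, 0, 6, 13, 8, 7, 10]; return 7
p = 7; k-1 = 8 > 7 ⇒ right

7; right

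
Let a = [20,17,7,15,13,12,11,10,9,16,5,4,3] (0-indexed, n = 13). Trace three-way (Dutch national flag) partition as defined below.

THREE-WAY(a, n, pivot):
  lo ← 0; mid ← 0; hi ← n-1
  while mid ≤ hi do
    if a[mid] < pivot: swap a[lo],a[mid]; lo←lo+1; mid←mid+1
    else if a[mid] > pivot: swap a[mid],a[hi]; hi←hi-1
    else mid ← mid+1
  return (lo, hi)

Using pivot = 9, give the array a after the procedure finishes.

[3,4,7,5,9,11,10,12,16,13,15,17,20]

lo=0 mid=0 hi=12
20>9: swap(0,12), hi=11 ⇒ [3,17,7,15,13,12,11,10,9,16,5,4,20]
3<9: swap(0,0), lo=1 mid=1 ⇒ [3,17,7,15,13,12,11,10,9,16,5,4,20]
17>9: swap(1,11), hi=10 ⇒ [3,4,7,15,13,12,11,10,9,16,5,17,20]
4<9: swap(1,1), lo=2 mid=2 ⇒ [3,4,7,15,13,12,11,10,9,16,5,17,20]
7<9: swap(2,2), lo=3 mid=3 ⇒ [3,4,7,15,13,12,11,10,9,16,5,17,20]
15>9: swap(3,10), hi=9 ⇒ [3,4,7,5,13,12,11,10,9,16,15,17,20]
5<9: swap(3,3), lo=4 mid=4 ⇒ [3,4,7,5,13,12,11,10,9,16,15,17,20]
13>9: swap(4,9), hi=8 ⇒ [3,4,7,5,16,12,11,10,9,13,15,17,20]
16>9: swap(4,8), hi=7 ⇒ [3,4,7,5,9,12,11,10,16,13,15,17,20]
9=9: mid=5
12>9: swap(5,7), hi=6 ⇒ [3,4,7,5,9,10,11,12,16,13,15,17,20]
10>9: swap(5,6), hi=5 ⇒ [3,4,7,5,9,11,10,12,16,13,15,17,20]
11>9: swap(5,5), hi=4 ⇒ [3,4,7,5,9,11,10,12,16,13,15,17,20]
done. lo=4 hi=4; a=[3,4,7,5,9,11,10,12,16,13,15,17,20]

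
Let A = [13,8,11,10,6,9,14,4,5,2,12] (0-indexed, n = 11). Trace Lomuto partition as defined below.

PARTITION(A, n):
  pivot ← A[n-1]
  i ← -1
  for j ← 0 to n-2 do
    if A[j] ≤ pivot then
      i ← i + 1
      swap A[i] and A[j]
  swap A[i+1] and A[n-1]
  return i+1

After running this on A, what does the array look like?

[8,11,10,6,9,4,5,2,12,13,14]

pivot = A[10] = 12; i = -1
j=0: A[0]=13 > 12 → no swap
j=1: A[1]=8 ≤ 12 → i=0, swap A[0],A[1] → [8,13,11,10,6,9,14,4,5,2,12]
j=2: A[2]=11 ≤ 12 → i=1, swap A[1],A[2] → [8,11,13,10,6,9,14,4,5,2,12]
j=3: A[3]=10 ≤ 12 → i=2, swap A[2],A[3] → [8,11,10,13,6,9,14,4,5,2,12]
j=4: A[4]=6 ≤ 12 → i=3, swap A[3],A[4] → [8,11,10,6,13,9,14,4,5,2,12]
j=5: A[5]=9 ≤ 12 → i=4, swap A[4],A[5] → [8,11,10,6,9,13,14,4,5,2,12]
j=6: A[6]=14 > 12 → no swap
j=7: A[7]=4 ≤ 12 → i=5, swap A[5],A[7] → [8,11,10,6,9,4,14,13,5,2,12]
j=8: A[8]=5 ≤ 12 → i=6, swap A[6],A[8] → [8,11,10,6,9,4,5,13,14,2,12]
j=9: A[9]=2 ≤ 12 → i=7, swap A[7],A[9] → [8,11,10,6,9,4,5,2,14,13,12]
final swap A[8],A[10] → [8,11,10,6,9,4,5,2,12,13,14]; return 8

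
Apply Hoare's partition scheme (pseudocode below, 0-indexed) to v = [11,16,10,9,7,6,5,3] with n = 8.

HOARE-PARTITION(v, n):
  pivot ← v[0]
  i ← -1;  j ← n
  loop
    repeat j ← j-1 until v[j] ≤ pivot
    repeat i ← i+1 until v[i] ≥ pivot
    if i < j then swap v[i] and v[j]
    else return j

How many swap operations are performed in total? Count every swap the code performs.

pivot = v[0] = 11; i = -1, j = 8
j→7 (v[7]=3≤11), i→0 (v[0]=11≥11); i<j, swap → [3,16,10,9,7,6,5,11]
j→6 (v[6]=5≤11), i→1 (v[1]=16≥11); i<j, swap → [3,5,10,9,7,6,16,11]
j→5, i→6; i≥j, return j=5. v = [3,5,10,9,7,6,16,11]

2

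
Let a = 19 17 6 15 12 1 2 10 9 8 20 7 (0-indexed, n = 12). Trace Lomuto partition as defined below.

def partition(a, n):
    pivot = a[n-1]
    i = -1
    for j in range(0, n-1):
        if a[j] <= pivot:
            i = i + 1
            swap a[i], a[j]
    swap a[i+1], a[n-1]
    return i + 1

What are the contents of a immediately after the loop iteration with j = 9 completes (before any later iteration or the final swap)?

6 1 2 15 12 17 19 10 9 8 20 7

pivot = a[11] = 7; i = -1
j=0: a[0]=19 > 7 → no swap
j=1: a[1]=17 > 7 → no swap
j=2: a[2]=6 ≤ 7 → i=0, swap a[0],a[2] → 6 17 19 15 12 1 2 10 9 8 20 7
j=3: a[3]=15 > 7 → no swap
j=4: a[4]=12 > 7 → no swap
j=5: a[5]=1 ≤ 7 → i=1, swap a[1],a[5] → 6 1 19 15 12 17 2 10 9 8 20 7
j=6: a[6]=2 ≤ 7 → i=2, swap a[2],a[6] → 6 1 2 15 12 17 19 10 9 8 20 7
j=7: a[7]=10 > 7 → no swap
j=8: a[8]=9 > 7 → no swap
j=9: a[9]=8 > 7 → no swap
(after j=9) a = 6 1 2 15 12 17 19 10 9 8 20 7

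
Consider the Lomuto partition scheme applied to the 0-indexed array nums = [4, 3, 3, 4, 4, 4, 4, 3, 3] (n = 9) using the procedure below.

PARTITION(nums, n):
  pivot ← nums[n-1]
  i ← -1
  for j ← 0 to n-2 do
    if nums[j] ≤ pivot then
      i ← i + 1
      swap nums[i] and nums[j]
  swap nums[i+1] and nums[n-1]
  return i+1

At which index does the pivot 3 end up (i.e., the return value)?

3

pivot = nums[8] = 3; i = -1
j=0: nums[0]=4 > 3 → no swap
j=1: nums[1]=3 ≤ 3 → i=0, swap nums[0],nums[1] → [3, 4, 3, 4, 4, 4, 4, 3, 3]
j=2: nums[2]=3 ≤ 3 → i=1, swap nums[1],nums[2] → [3, 3, 4, 4, 4, 4, 4, 3, 3]
j=3: nums[3]=4 > 3 → no swap
j=4: nums[4]=4 > 3 → no swap
j=5: nums[5]=4 > 3 → no swap
j=6: nums[6]=4 > 3 → no swap
j=7: nums[7]=3 ≤ 3 → i=2, swap nums[2],nums[7] → [3, 3, 3, 4, 4, 4, 4, 4, 3]
final swap nums[3],nums[8] → [3, 3, 3, 3, 4, 4, 4, 4, 4]; return 3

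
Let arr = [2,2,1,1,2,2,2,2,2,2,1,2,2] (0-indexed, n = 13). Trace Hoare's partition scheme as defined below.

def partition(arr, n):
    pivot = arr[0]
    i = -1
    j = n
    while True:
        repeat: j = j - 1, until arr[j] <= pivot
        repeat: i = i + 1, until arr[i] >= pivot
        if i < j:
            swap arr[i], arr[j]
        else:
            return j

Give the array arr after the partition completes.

[2,2,1,1,1,2,2,2,2,2,2,2,2]

pivot=2
j stops at 12 (2), i stops at 0 (2); swap ⇒ [2,2,1,1,2,2,2,2,2,2,1,2,2]
j stops at 11 (2), i stops at 1 (2); swap ⇒ [2,2,1,1,2,2,2,2,2,2,1,2,2]
j stops at 10 (1), i stops at 4 (2); swap ⇒ [2,2,1,1,1,2,2,2,2,2,2,2,2]
j stops at 9 (2), i stops at 5 (2); swap ⇒ [2,2,1,1,1,2,2,2,2,2,2,2,2]
j stops at 8 (2), i stops at 6 (2); swap ⇒ [2,2,1,1,1,2,2,2,2,2,2,2,2]
j stops at 7, i stops at 7; i≥j ⇒ return 7. arr=[2,2,1,1,1,2,2,2,2,2,2,2,2]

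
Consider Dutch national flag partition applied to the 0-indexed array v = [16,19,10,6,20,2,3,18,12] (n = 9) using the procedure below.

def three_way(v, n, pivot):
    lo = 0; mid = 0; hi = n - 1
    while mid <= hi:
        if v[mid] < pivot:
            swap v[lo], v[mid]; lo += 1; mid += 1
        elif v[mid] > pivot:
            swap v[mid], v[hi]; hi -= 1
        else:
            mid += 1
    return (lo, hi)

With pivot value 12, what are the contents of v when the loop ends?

[3,10,6,2,12,20,18,19,16]

lo=0 mid=0 hi=8
16>12: swap(0,8), hi=7 ⇒ [12,19,10,6,20,2,3,18,16]
12=12: mid=1
19>12: swap(1,7), hi=6 ⇒ [12,18,10,6,20,2,3,19,16]
18>12: swap(1,6), hi=5 ⇒ [12,3,10,6,20,2,18,19,16]
3<12: swap(0,1), lo=1 mid=2 ⇒ [3,12,10,6,20,2,18,19,16]
10<12: swap(1,2), lo=2 mid=3 ⇒ [3,10,12,6,20,2,18,19,16]
6<12: swap(2,3), lo=3 mid=4 ⇒ [3,10,6,12,20,2,18,19,16]
20>12: swap(4,5), hi=4 ⇒ [3,10,6,12,2,20,18,19,16]
2<12: swap(3,4), lo=4 mid=5 ⇒ [3,10,6,2,12,20,18,19,16]
done. lo=4 hi=4; v=[3,10,6,2,12,20,18,19,16]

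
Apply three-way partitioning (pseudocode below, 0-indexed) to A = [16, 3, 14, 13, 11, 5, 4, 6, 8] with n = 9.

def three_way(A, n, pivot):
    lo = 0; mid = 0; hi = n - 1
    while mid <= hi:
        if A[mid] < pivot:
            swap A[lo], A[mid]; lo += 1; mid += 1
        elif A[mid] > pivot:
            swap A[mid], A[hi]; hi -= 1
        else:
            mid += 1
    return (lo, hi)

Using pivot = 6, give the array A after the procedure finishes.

[3, 4, 5, 6, 11, 13, 14, 8, 16]

pivot = 6; lo=0, mid=0, hi=8
A[mid]=16>6: swap A[0],A[8]; hi=7 → [8, 3, 14, 13, 11, 5, 4, 6, 16]
A[mid]=8>6: swap A[0],A[7]; hi=6 → [6, 3, 14, 13, 11, 5, 4, 8, 16]
A[mid]=6=6: mid=1
A[mid]=3<6: swap A[0],A[1]; lo=1,mid=2 → [3, 6, 14, 13, 11, 5, 4, 8, 16]
A[mid]=14>6: swap A[2],A[6]; hi=5 → [3, 6, 4, 13, 11, 5, 14, 8, 16]
A[mid]=4<6: swap A[1],A[2]; lo=2,mid=3 → [3, 4, 6, 13, 11, 5, 14, 8, 16]
A[mid]=13>6: swap A[3],A[5]; hi=4 → [3, 4, 6, 5, 11, 13, 14, 8, 16]
A[mid]=5<6: swap A[2],A[3]; lo=3,mid=4 → [3, 4, 5, 6, 11, 13, 14, 8, 16]
A[mid]=11>6: swap A[4],A[4]; hi=3 → [3, 4, 5, 6, 11, 13, 14, 8, 16]
end: lo=3, hi=3; A = [3, 4, 5, 6, 11, 13, 14, 8, 16]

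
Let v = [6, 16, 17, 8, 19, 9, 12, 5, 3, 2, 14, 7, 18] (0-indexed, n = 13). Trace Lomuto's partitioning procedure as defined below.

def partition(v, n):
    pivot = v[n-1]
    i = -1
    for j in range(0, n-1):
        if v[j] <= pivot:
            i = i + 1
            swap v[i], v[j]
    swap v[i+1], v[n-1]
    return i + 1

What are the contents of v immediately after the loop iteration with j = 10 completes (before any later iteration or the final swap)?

[6, 16, 17, 8, 9, 12, 5, 3, 2, 14, 19, 7, 18]

pivot=18, i=-1
j=0: 6≤18, i=0, swap(0,0) ⇒ [6, 16, 17, 8, 19, 9, 12, 5, 3, 2, 14, 7, 18]
j=1: 16≤18, i=1, swap(1,1) ⇒ [6, 16, 17, 8, 19, 9, 12, 5, 3, 2, 14, 7, 18]
j=2: 17≤18, i=2, swap(2,2) ⇒ [6, 16, 17, 8, 19, 9, 12, 5, 3, 2, 14, 7, 18]
j=3: 8≤18, i=3, swap(3,3) ⇒ [6, 16, 17, 8, 19, 9, 12, 5, 3, 2, 14, 7, 18]
j=4: 19>18, skip
j=5: 9≤18, i=4, swap(4,5) ⇒ [6, 16, 17, 8, 9, 19, 12, 5, 3, 2, 14, 7, 18]
j=6: 12≤18, i=5, swap(5,6) ⇒ [6, 16, 17, 8, 9, 12, 19, 5, 3, 2, 14, 7, 18]
j=7: 5≤18, i=6, swap(6,7) ⇒ [6, 16, 17, 8, 9, 12, 5, 19, 3, 2, 14, 7, 18]
j=8: 3≤18, i=7, swap(7,8) ⇒ [6, 16, 17, 8, 9, 12, 5, 3, 19, 2, 14, 7, 18]
j=9: 2≤18, i=8, swap(8,9) ⇒ [6, 16, 17, 8, 9, 12, 5, 3, 2, 19, 14, 7, 18]
j=10: 14≤18, i=9, swap(9,10) ⇒ [6, 16, 17, 8, 9, 12, 5, 3, 2, 14, 19, 7, 18]
(after j=10) v = [6, 16, 17, 8, 9, 12, 5, 3, 2, 14, 19, 7, 18]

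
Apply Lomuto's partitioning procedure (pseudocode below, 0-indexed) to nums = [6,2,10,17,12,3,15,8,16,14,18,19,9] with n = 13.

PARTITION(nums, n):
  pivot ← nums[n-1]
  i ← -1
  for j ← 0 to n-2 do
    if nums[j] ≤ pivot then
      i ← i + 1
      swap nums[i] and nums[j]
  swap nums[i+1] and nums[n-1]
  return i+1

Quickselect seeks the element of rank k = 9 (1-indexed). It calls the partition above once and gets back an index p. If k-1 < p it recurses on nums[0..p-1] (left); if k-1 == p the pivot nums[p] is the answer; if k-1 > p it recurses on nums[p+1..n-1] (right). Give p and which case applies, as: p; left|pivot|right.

4; right

pivot = nums[12] = 9; i = -1
j=0: nums[0]=6 ≤ 9 → i=0, swap nums[0],nums[0] (no change) → [6,2,10,17,12,3,15,8,16,14,18,19,9]
j=1: nums[1]=2 ≤ 9 → i=1, swap nums[1],nums[1] (no change) → [6,2,10,17,12,3,15,8,16,14,18,19,9]
j=2: nums[2]=10 > 9 → no swap
j=3: nums[3]=17 > 9 → no swap
j=4: nums[4]=12 > 9 → no swap
j=5: nums[5]=3 ≤ 9 → i=2, swap nums[2],nums[5] → [6,2,3,17,12,10,15,8,16,14,18,19,9]
j=6: nums[6]=15 > 9 → no swap
j=7: nums[7]=8 ≤ 9 → i=3, swap nums[3],nums[7] → [6,2,3,8,12,10,15,17,16,14,18,19,9]
j=8: nums[8]=16 > 9 → no swap
j=9: nums[9]=14 > 9 → no swap
j=10: nums[10]=18 > 9 → no swap
j=11: nums[11]=19 > 9 → no swap
final swap nums[4],nums[12] → [6,2,3,8,9,10,15,17,16,14,18,19,12]; return 4
p = 4; k-1 = 8 > 4 ⇒ right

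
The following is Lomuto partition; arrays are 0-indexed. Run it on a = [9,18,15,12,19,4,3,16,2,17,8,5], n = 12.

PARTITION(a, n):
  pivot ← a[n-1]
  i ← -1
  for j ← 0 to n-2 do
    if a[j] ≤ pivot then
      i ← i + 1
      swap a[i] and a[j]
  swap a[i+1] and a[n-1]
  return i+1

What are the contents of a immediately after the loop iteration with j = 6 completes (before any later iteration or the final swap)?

[4,3,15,12,19,9,18,16,2,17,8,5]

pivot=5, i=-1
j=0: 9>5, skip
j=1: 18>5, skip
j=2: 15>5, skip
j=3: 12>5, skip
j=4: 19>5, skip
j=5: 4≤5, i=0, swap(0,5) ⇒ [4,18,15,12,19,9,3,16,2,17,8,5]
j=6: 3≤5, i=1, swap(1,6) ⇒ [4,3,15,12,19,9,18,16,2,17,8,5]
(after j=6) a = [4,3,15,12,19,9,18,16,2,17,8,5]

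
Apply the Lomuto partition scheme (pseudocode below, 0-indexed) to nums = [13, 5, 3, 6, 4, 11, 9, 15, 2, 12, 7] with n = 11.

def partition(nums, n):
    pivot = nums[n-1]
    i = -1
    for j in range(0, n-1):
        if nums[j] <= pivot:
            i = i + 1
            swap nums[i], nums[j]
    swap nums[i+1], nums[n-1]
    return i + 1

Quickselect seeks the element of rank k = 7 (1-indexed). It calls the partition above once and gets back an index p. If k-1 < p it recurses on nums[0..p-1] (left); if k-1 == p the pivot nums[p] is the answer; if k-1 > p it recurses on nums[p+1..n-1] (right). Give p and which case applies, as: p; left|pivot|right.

pivot = nums[10] = 7; i = -1
j=0: nums[0]=13 > 7 → no swap
j=1: nums[1]=5 ≤ 7 → i=0, swap nums[0],nums[1] → [5, 13, 3, 6, 4, 11, 9, 15, 2, 12, 7]
j=2: nums[2]=3 ≤ 7 → i=1, swap nums[1],nums[2] → [5, 3, 13, 6, 4, 11, 9, 15, 2, 12, 7]
j=3: nums[3]=6 ≤ 7 → i=2, swap nums[2],nums[3] → [5, 3, 6, 13, 4, 11, 9, 15, 2, 12, 7]
j=4: nums[4]=4 ≤ 7 → i=3, swap nums[3],nums[4] → [5, 3, 6, 4, 13, 11, 9, 15, 2, 12, 7]
j=5: nums[5]=11 > 7 → no swap
j=6: nums[6]=9 > 7 → no swap
j=7: nums[7]=15 > 7 → no swap
j=8: nums[8]=2 ≤ 7 → i=4, swap nums[4],nums[8] → [5, 3, 6, 4, 2, 11, 9, 15, 13, 12, 7]
j=9: nums[9]=12 > 7 → no swap
final swap nums[5],nums[10] → [5, 3, 6, 4, 2, 7, 9, 15, 13, 12, 11]; return 5
p = 5; k-1 = 6 > 5 ⇒ right

5; right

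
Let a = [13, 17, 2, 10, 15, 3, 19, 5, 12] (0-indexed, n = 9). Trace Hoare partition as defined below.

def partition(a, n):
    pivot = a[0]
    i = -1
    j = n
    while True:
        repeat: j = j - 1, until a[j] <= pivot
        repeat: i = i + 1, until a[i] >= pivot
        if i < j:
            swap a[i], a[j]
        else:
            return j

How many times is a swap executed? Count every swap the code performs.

3

pivot=13
j stops at 8 (12), i stops at 0 (13); swap ⇒ [12, 17, 2, 10, 15, 3, 19, 5, 13]
j stops at 7 (5), i stops at 1 (17); swap ⇒ [12, 5, 2, 10, 15, 3, 19, 17, 13]
j stops at 5 (3), i stops at 4 (15); swap ⇒ [12, 5, 2, 10, 3, 15, 19, 17, 13]
j stops at 4, i stops at 5; i≥j ⇒ return 4. a=[12, 5, 2, 10, 3, 15, 19, 17, 13]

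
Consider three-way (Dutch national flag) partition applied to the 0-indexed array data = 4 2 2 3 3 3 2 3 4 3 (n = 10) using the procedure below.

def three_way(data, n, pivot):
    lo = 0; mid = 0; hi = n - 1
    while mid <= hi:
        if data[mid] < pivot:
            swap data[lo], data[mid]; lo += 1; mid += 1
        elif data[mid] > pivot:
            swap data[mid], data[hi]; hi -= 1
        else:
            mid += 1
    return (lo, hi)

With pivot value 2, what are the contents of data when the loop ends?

2 2 2 3 3 3 3 4 3 4

pivot = 2; lo=0, mid=0, hi=9
data[mid]=4>2: swap data[0],data[9]; hi=8 → 3 2 2 3 3 3 2 3 4 4
data[mid]=3>2: swap data[0],data[8]; hi=7 → 4 2 2 3 3 3 2 3 3 4
data[mid]=4>2: swap data[0],data[7]; hi=6 → 3 2 2 3 3 3 2 4 3 4
data[mid]=3>2: swap data[0],data[6]; hi=5 → 2 2 2 3 3 3 3 4 3 4
data[mid]=2=2: mid=1
data[mid]=2=2: mid=2
data[mid]=2=2: mid=3
data[mid]=3>2: swap data[3],data[5]; hi=4 → 2 2 2 3 3 3 3 4 3 4
data[mid]=3>2: swap data[3],data[4]; hi=3 → 2 2 2 3 3 3 3 4 3 4
data[mid]=3>2: swap data[3],data[3]; hi=2 → 2 2 2 3 3 3 3 4 3 4
end: lo=0, hi=2; data = 2 2 2 3 3 3 3 4 3 4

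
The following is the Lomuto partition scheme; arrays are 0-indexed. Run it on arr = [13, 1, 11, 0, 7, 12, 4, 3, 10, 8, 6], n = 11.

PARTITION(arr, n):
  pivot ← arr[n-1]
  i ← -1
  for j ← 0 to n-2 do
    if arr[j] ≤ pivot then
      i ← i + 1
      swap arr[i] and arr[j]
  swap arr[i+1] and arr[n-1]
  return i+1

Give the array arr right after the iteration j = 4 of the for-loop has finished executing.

pivot = arr[10] = 6; i = -1
j=0: arr[0]=13 > 6 → no swap
j=1: arr[1]=1 ≤ 6 → i=0, swap arr[0],arr[1] → [1, 13, 11, 0, 7, 12, 4, 3, 10, 8, 6]
j=2: arr[2]=11 > 6 → no swap
j=3: arr[3]=0 ≤ 6 → i=1, swap arr[1],arr[3] → [1, 0, 11, 13, 7, 12, 4, 3, 10, 8, 6]
j=4: arr[4]=7 > 6 → no swap
(after j=4) arr = [1, 0, 11, 13, 7, 12, 4, 3, 10, 8, 6]

[1, 0, 11, 13, 7, 12, 4, 3, 10, 8, 6]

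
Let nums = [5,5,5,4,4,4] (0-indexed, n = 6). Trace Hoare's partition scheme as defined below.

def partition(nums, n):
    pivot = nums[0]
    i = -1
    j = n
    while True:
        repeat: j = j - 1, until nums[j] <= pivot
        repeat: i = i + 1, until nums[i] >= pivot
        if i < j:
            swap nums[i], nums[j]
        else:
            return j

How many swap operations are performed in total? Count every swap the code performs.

pivot = nums[0] = 5; i = -1, j = 6
j→5 (nums[5]=4≤5), i→0 (nums[0]=5≥5); i<j, swap → [4,5,5,4,4,5]
j→4 (nums[4]=4≤5), i→1 (nums[1]=5≥5); i<j, swap → [4,4,5,4,5,5]
j→3 (nums[3]=4≤5), i→2 (nums[2]=5≥5); i<j, swap → [4,4,4,5,5,5]
j→2, i→3; i≥j, return j=2. nums = [4,4,4,5,5,5]

3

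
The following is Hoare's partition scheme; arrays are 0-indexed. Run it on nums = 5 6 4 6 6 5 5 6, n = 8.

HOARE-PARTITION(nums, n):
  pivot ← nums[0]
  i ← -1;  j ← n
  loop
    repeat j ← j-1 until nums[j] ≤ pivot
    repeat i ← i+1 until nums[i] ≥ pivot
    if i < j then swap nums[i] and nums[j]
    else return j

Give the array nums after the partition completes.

5 5 4 6 6 6 5 6

pivot = nums[0] = 5; i = -1, j = 8
j→6 (nums[6]=5≤5), i→0 (nums[0]=5≥5); i<j, swap → 5 6 4 6 6 5 5 6
j→5 (nums[5]=5≤5), i→1 (nums[1]=6≥5); i<j, swap → 5 5 4 6 6 6 5 6
j→2, i→3; i≥j, return j=2. nums = 5 5 4 6 6 6 5 6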